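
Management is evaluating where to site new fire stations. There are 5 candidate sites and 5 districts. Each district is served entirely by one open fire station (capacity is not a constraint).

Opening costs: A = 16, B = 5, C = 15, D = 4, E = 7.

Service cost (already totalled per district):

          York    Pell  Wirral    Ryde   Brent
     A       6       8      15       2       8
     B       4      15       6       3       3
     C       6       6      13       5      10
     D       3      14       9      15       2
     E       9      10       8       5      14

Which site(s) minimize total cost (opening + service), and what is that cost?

For any fixed open set, each district goes to its cheapest open site; total = fixed + service.
{B}: York→B 4, Pell→B 15, Wirral→B 6, Ryde→B 3, Brent→B 3. Service 31; fixed 5; total 36.
{B, D}: service 28 + fixed 9 = 37
{B, E}: service 26 + fixed 12 = 38
{A, B, C, D, E}: York→D 3, Pell→C 6, Wirral→B 6, Ryde→A 2, Brent→D 2. Service 19; fixed 47; total 66.
No other subset beats 36.

Open B only; minimum total cost 36.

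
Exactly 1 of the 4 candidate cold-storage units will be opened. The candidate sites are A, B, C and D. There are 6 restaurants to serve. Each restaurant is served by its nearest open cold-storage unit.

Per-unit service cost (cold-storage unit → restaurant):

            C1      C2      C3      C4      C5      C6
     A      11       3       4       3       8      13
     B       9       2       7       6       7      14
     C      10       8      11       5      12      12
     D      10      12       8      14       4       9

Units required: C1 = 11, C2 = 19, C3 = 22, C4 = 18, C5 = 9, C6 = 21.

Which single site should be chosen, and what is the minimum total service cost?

Choose A only; total service cost 665.

With exactly 1 open, each restaurant uses its cheapest among the chosen.
{A}: C1→A 11·11=121, C2→A 3·19=57, C3→A 4·22=88, C4→A 3·18=54, C5→A 8·9=72, C6→A 13·21=273. Service cost 665.
{B}: service cost 756
{C}: service cost 954
Among all 4 size-1 choices, {A} is lowest.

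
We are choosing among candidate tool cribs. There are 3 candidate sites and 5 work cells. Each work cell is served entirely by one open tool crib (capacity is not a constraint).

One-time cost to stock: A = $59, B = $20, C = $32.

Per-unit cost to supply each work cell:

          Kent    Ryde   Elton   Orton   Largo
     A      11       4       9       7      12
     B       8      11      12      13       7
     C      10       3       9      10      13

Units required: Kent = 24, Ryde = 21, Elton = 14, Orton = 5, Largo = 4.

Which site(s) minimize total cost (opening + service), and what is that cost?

For any fixed open set, each work cell goes to its cheapest open site; total = fixed + service.
{B, C}: Kent→B 8·24=192, Ryde→C 3·21=63, Elton→C 9·14=126, Orton→C 10·5=50, Largo→B 7·4=28. Service 459; fixed 52; total 511.
{A, B}: Kent→B 8·24=192, Ryde→A 4·21=84, Elton→A 9·14=126, Orton→A 7·5=35, Largo→B 7·4=28. Service 465; fixed 79; total 544.
{A, B, C}: service 444 + fixed 111 = 555
{B}: service 684 + fixed 20 = 704
No other subset beats 511.

Open B and C; minimum total cost 511.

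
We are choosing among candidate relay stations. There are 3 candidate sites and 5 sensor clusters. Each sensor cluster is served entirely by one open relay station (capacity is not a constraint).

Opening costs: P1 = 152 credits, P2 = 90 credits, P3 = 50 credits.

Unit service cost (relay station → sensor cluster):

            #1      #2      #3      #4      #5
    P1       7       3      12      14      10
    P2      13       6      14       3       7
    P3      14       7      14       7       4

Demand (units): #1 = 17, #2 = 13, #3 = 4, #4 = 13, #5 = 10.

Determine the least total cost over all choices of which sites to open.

For any fixed open set, each sensor cluster goes to its cheapest open site; total = fixed + service.
{P1, P3}: #1→P1 7·17=119, #2→P1 3·13=39, #3→P1 12·4=48, #4→P3 7·13=91, #5→P3 4·10=40. Service 337; fixed 202; total 539.
{P2}: service 464 + fixed 90 = 554
{P1, P2}: service 315 + fixed 242 = 557
{P1, P2, P3}: service 285 + fixed 292 = 577
No other subset beats 539.

Minimum total cost: 539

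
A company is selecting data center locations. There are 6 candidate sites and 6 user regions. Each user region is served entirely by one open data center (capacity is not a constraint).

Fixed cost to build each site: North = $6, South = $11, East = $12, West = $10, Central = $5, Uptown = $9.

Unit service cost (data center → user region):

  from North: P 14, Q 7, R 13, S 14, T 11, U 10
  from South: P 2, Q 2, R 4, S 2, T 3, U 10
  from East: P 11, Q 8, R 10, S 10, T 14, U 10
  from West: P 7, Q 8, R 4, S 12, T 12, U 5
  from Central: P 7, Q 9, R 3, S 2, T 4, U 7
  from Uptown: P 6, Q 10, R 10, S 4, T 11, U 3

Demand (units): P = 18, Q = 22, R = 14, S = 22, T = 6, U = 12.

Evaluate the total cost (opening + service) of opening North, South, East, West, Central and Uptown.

Each user region is assigned to its cheapest site among the open ones.
{North, South, East, West, Central, Uptown}: P→South 2·18=36, Q→South 2·22=44, R→Central 3·14=42, S→South 2·22=44, T→South 3·6=18, U→Uptown 3·12=36. Service 220; fixed 53; total 273.

Total cost: 273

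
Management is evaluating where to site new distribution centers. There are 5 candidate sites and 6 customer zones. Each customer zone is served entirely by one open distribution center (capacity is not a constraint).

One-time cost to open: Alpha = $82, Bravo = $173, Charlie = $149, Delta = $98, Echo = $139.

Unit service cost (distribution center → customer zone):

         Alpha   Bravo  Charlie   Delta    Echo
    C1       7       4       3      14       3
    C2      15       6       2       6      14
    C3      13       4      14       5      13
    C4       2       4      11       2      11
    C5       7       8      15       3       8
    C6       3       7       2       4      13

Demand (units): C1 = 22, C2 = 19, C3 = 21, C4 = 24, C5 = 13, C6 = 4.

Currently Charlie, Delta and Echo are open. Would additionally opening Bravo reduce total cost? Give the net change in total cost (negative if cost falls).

No — net change +152 (cost rises by 152).

Current service cost with {Charlie, Delta, Echo}: 304.
Adding Bravo: each customer zone re-picks its cheapest; new service cost 283, saving 21.
Extra fixed cost: 173. Net change = 173 − 21 = 152.
(Totals: 690 → 842.)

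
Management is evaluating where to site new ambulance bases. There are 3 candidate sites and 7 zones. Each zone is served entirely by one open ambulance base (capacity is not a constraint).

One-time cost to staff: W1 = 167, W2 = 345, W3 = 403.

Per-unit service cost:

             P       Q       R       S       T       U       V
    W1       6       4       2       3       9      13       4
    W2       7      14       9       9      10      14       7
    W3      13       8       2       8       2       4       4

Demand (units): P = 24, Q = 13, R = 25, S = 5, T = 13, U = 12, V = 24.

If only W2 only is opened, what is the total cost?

Total cost: 1431

Each zone is assigned to its cheapest site among the open ones.
{W2}: P→W2 7·24=168, Q→W2 14·13=182, R→W2 9·25=225, S→W2 9·5=45, T→W2 10·13=130, U→W2 14·12=168, V→W2 7·24=168. Service 1086; fixed 345; total 1431.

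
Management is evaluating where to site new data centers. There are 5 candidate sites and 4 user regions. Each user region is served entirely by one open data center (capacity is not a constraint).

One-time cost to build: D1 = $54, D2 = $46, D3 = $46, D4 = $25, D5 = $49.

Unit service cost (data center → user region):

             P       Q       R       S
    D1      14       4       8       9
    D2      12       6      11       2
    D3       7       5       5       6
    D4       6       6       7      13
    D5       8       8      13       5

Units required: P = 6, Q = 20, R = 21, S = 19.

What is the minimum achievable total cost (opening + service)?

Minimum total cost: 377

For any fixed open set, each user region goes to its cheapest open site; total = fixed + service.
{D2, D3}: P→D3 7·6=42, Q→D3 5·20=100, R→D3 5·21=105, S→D2 2·19=38. Service 285; fixed 92; total 377.
{D2, D3, D4}: P→D4 6·6=36, Q→D3 5·20=100, R→D3 5·21=105, S→D2 2·19=38. Service 279; fixed 117; total 396.
{D3}: service 361 + fixed 46 = 407
{D1, D2, D3, D4, D5}: P→D4 6·6=36, Q→D1 4·20=80, R→D3 5·21=105, S→D2 2·19=38. Service 259; fixed 220; total 479.
No other subset beats 377.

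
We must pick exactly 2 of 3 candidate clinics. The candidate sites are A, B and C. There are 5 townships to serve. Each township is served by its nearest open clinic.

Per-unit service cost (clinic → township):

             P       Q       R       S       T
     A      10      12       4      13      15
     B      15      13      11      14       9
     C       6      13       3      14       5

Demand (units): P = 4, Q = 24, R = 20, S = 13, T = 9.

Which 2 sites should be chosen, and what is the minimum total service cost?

With exactly 2 open, each township uses its cheapest among the chosen.
{A, C}: P→C 6·4=24, Q→A 12·24=288, R→C 3·20=60, S→A 13·13=169, T→C 5·9=45. Service cost 586.
{B, C}: service cost 623
{A, B}: service cost 658
Among all 3 size-2 choices, {A, C} is lowest.

Choose A and C; total service cost 586.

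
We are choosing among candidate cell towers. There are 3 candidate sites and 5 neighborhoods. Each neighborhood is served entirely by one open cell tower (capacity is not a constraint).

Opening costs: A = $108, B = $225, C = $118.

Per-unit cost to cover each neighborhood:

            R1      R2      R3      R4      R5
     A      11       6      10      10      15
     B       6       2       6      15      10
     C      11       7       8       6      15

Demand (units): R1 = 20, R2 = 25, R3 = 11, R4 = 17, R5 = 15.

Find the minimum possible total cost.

Minimum total cost: 831

For any fixed open set, each neighborhood goes to its cheapest open site; total = fixed + service.
{B, C}: R1→B 6·20=120, R2→B 2·25=50, R3→B 6·11=66, R4→C 6·17=102, R5→B 10·15=150. Service 488; fixed 343; total 831.
{B}: service 641 + fixed 225 = 866
{A, B}: service 556 + fixed 333 = 889
{A, B, C}: R1→B 6·20=120, R2→B 2·25=50, R3→B 6·11=66, R4→C 6·17=102, R5→B 10·15=150. Service 488; fixed 451; total 939.
No other subset beats 831.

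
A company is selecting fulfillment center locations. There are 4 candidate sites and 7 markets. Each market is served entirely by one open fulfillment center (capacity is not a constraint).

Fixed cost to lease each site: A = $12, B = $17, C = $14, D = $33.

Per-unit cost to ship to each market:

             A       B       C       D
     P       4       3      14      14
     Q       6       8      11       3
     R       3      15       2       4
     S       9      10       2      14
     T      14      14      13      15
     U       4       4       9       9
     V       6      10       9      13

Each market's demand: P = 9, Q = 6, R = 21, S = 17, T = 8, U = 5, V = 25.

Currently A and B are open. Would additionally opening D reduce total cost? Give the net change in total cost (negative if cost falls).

Current service cost with {A, B}: 561.
Adding D: each market re-picks its cheapest; new service cost 543, saving 18.
Extra fixed cost: 33. Net change = 33 − 18 = 15.
(Totals: 590 → 605.)

No — net change +15 (cost rises by 15).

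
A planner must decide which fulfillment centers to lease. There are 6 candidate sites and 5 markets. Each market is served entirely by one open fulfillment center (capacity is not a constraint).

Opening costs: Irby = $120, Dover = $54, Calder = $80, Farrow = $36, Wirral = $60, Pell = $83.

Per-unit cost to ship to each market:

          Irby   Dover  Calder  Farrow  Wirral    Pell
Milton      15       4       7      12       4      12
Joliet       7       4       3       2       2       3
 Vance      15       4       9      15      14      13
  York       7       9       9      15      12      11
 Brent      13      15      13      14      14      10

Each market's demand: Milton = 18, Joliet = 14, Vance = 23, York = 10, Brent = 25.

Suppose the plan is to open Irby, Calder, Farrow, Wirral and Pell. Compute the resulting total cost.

Each market is assigned to its cheapest site among the open ones.
{Irby, Calder, Farrow, Wirral, Pell}: Milton→Wirral 4·18=72, Joliet→Farrow 2·14=28, Vance→Calder 9·23=207, York→Irby 7·10=70, Brent→Pell 10·25=250. Service 627; fixed 379; total 1006.

Total cost: 1006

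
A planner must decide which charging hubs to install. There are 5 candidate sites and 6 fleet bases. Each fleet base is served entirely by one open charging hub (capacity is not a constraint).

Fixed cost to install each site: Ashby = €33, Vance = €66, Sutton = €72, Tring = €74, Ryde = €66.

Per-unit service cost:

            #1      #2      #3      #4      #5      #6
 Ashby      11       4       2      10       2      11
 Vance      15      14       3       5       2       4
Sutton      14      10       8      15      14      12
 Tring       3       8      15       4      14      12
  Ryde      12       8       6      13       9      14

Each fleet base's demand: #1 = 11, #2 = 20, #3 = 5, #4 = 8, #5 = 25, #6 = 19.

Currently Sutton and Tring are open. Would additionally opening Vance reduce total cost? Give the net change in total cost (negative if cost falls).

Yes — net change −411 (cost falls by 411).

Current service cost with {Sutton, Tring}: 843.
Adding Vance: each fleet base re-picks its cheapest; new service cost 366, saving 477.
Extra fixed cost: 66. Net change = 66 − 477 = -411.
(Totals: 989 → 578.)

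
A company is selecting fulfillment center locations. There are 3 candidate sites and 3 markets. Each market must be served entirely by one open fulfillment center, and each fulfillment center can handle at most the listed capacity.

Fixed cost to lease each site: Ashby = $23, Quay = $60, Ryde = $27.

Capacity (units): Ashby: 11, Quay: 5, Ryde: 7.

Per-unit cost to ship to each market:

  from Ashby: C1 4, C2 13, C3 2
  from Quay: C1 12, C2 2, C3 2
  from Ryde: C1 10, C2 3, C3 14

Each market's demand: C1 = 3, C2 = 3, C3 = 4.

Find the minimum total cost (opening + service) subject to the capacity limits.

Minimum total cost: 79

Open {Ashby, Ryde}: C1→Ashby 4·3=12, C2→Ryde 3·3=9, C3→Ashby 2·4=8.
Loads: Ashby carries 7/11, Ryde carries 3/7. Service 29; fixed 50; total 79.
Next best feasible plan costs 82.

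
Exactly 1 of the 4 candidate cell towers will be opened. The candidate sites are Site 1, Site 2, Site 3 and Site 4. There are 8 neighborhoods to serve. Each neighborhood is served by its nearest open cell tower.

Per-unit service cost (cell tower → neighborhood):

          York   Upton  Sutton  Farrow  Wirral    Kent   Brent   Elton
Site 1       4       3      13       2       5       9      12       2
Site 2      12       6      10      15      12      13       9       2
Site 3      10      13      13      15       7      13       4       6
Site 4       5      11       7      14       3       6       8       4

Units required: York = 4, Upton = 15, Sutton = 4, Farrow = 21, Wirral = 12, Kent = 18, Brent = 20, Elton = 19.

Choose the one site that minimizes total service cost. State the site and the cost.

With exactly 1 open, each neighborhood uses its cheapest among the chosen.
{Site 1}: York→Site 1 4·4=16, Upton→Site 1 3·15=45, Sutton→Site 1 13·4=52, Farrow→Site 1 2·21=42, Wirral→Site 1 5·12=60, Kent→Site 1 9·18=162, Brent→Site 1 12·20=240, Elton→Site 1 2·19=38. Service cost 655.
{Site 4}: service cost 887
{Site 2}: service cost 1089
Among all 4 size-1 choices, {Site 1} is lowest.

Choose Site 1 only; total service cost 655.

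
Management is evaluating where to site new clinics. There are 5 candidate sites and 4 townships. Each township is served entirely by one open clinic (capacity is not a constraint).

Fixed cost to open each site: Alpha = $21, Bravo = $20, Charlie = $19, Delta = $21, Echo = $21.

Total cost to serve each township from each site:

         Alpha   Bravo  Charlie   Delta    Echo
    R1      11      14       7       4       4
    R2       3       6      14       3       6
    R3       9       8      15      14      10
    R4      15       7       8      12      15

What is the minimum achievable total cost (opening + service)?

For any fixed open set, each township goes to its cheapest open site; total = fixed + service.
{Delta}: R1→Delta 4, R2→Delta 3, R3→Delta 14, R4→Delta 12. Service 33; fixed 21; total 54.
{Bravo}: service 35 + fixed 20 = 55
{Echo}: service 35 + fixed 21 = 56
{Alpha, Bravo, Charlie, Delta, Echo}: service 22 + fixed 102 = 124
No other subset beats 54.

Minimum total cost: 54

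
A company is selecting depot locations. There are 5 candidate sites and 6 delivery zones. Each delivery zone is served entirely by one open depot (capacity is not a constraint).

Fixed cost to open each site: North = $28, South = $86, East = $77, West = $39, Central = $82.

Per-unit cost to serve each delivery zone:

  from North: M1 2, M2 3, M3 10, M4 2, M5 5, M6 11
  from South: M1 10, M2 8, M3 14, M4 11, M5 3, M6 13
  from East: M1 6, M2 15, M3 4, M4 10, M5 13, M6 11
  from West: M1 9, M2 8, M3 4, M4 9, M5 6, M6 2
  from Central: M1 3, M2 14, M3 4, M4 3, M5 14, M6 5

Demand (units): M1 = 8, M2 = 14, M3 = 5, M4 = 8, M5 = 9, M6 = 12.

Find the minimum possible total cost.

For any fixed open set, each delivery zone goes to its cheapest open site; total = fixed + service.
{North, West}: M1→North 2·8=16, M2→North 3·14=42, M3→West 4·5=20, M4→North 2·8=16, M5→North 5·9=45, M6→West 2·12=24. Service 163; fixed 67; total 230.
{North, South, West}: M1→North 2·8=16, M2→North 3·14=42, M3→West 4·5=20, M4→North 2·8=16, M5→South 3·9=27, M6→West 2·12=24. Service 145; fixed 153; total 298.
{North, East, West}: service 163 + fixed 144 = 307
{North, South, East, West, Central}: M1→North 2·8=16, M2→North 3·14=42, M3→East 4·5=20, M4→North 2·8=16, M5→South 3·9=27, M6→West 2·12=24. Service 145; fixed 312; total 457.
No other subset beats 230.

Minimum total cost: 230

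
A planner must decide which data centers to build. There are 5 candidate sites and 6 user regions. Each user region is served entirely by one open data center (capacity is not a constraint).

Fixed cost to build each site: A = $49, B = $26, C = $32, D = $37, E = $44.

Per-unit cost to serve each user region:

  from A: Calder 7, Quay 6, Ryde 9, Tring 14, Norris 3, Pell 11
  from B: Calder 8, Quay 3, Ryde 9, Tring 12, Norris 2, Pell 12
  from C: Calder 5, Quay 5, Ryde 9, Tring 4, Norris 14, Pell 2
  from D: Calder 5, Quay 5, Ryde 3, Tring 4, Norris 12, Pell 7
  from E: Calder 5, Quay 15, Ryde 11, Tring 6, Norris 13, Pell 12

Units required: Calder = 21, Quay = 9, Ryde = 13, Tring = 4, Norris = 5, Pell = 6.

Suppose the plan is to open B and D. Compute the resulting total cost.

Each user region is assigned to its cheapest site among the open ones.
{B, D}: Calder→D 5·21=105, Quay→B 3·9=27, Ryde→D 3·13=39, Tring→D 4·4=16, Norris→B 2·5=10, Pell→D 7·6=42. Service 239; fixed 63; total 302.

Total cost: 302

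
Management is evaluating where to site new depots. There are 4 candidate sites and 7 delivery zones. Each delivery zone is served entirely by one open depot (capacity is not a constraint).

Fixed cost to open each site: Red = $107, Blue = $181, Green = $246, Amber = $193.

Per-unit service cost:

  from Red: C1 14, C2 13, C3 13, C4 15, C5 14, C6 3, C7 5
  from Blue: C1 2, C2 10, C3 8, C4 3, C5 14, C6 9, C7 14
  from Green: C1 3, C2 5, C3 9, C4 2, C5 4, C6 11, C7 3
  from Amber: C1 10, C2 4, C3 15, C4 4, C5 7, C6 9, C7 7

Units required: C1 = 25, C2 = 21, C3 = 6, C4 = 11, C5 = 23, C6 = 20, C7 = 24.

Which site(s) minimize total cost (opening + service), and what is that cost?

Open Red and Green; minimum total cost 833.

For any fixed open set, each delivery zone goes to its cheapest open site; total = fixed + service.
{Red, Green}: C1→Green 3·25=75, C2→Green 5·21=105, C3→Green 9·6=54, C4→Green 2·11=22, C5→Green 4·23=92, C6→Red 3·20=60, C7→Green 3·24=72. Service 480; fixed 353; total 833.
{Green}: service 640 + fixed 246 = 886
{Red, Blue, Green}: service 449 + fixed 534 = 983
{Red, Blue, Green, Amber}: service 428 + fixed 727 = 1155
(All 15 nonempty subsets were checked; Red and Green is lowest.)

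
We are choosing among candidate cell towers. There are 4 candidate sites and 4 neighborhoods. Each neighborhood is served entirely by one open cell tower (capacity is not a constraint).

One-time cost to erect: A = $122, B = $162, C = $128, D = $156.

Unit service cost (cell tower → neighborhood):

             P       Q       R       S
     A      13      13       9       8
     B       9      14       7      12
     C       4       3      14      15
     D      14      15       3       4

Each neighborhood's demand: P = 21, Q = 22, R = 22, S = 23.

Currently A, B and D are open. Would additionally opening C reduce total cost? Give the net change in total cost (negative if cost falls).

Yes — net change −197 (cost falls by 197).

Current service cost with {A, B, D}: 633.
Adding C: each neighborhood re-picks its cheapest; new service cost 308, saving 325.
Extra fixed cost: 128. Net change = 128 − 325 = -197.
(Totals: 1073 → 876.)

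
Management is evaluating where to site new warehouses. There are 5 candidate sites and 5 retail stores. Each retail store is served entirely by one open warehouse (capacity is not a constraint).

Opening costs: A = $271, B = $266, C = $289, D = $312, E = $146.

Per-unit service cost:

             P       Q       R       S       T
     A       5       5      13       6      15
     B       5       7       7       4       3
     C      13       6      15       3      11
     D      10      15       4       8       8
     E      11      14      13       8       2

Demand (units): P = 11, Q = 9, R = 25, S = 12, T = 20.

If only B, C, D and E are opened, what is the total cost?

Each retail store is assigned to its cheapest site among the open ones.
{B, C, D, E}: P→B 5·11=55, Q→C 6·9=54, R→D 4·25=100, S→C 3·12=36, T→E 2·20=40. Service 285; fixed 1013; total 1298.

Total cost: 1298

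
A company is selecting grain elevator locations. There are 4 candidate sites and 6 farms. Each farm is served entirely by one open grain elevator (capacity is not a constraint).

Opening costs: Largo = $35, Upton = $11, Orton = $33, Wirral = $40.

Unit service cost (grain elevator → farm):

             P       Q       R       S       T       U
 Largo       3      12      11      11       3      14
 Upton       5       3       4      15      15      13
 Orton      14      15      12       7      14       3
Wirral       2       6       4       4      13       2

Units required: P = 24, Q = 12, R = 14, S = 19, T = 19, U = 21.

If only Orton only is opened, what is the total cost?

Each farm is assigned to its cheapest site among the open ones.
{Orton}: P→Orton 14·24=336, Q→Orton 15·12=180, R→Orton 12·14=168, S→Orton 7·19=133, T→Orton 14·19=266, U→Orton 3·21=63. Service 1146; fixed 33; total 1179.

Total cost: 1179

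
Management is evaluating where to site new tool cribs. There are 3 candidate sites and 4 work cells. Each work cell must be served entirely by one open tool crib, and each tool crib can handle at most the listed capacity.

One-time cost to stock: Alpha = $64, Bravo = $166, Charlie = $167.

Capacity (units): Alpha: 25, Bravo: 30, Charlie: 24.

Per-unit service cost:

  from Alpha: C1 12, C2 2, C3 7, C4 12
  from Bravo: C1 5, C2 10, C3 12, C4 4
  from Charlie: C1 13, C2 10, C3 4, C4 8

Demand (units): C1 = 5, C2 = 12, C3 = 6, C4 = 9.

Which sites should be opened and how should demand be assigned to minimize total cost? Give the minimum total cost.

Minimum total cost: 357

Open {Alpha, Bravo}: C1→Bravo 5·5=25, C2→Alpha 2·12=24, C3→Alpha 7·6=42, C4→Bravo 4·9=36.
Loads: Alpha carries 18/25, Bravo carries 14/30. Service 127; fixed 230; total 357.
Next best feasible plan costs 387.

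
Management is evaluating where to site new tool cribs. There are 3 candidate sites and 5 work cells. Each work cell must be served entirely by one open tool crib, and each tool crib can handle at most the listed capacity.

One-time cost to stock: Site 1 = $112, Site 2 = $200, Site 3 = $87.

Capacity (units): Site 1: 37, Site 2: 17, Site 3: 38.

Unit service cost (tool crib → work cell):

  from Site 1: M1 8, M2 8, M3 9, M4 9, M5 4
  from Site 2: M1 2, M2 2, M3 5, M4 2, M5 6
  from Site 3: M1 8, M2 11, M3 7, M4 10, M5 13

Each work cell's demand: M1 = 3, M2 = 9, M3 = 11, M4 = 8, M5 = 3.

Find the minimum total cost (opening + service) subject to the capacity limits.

Open {Site 1}: M1→Site 1 8·3=24, M2→Site 1 8·9=72, M3→Site 1 9·11=99, M4→Site 1 9·8=72, M5→Site 1 4·3=12.
Loads: Site 1 carries 34/37. Service 279; fixed 112; total 391.
Next best feasible plan costs 406.

Minimum total cost: 391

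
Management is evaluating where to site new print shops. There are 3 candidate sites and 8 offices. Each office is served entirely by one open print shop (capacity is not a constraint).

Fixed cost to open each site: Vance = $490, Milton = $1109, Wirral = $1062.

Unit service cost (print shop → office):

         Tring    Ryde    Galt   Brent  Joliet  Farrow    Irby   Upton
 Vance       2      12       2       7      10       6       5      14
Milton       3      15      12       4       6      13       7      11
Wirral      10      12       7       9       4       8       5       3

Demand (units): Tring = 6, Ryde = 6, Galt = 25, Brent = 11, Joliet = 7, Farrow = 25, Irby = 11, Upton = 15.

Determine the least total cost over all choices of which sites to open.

For any fixed open set, each office goes to its cheapest open site; total = fixed + service.
{Vance}: Tring→Vance 2·6=12, Ryde→Vance 12·6=72, Galt→Vance 2·25=50, Brent→Vance 7·11=77, Joliet→Vance 10·7=70, Farrow→Vance 6·25=150, Irby→Vance 5·11=55, Upton→Vance 14·15=210. Service 696; fixed 490; total 1186.
{Wirral}: service 734 + fixed 1062 = 1796
{Vance, Wirral}: service 489 + fixed 1552 = 2041
{Vance, Milton, Wirral}: service 456 + fixed 2661 = 3117
No other subset beats 1186.

Minimum total cost: 1186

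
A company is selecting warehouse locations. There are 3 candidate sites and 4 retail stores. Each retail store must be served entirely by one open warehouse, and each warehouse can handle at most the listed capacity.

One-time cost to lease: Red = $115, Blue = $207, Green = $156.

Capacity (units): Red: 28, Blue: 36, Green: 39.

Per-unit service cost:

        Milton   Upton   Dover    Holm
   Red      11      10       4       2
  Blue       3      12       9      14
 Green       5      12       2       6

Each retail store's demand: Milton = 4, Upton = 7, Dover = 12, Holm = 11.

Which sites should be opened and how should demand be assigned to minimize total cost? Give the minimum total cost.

Open {Green}: Milton→Green 5·4=20, Upton→Green 12·7=84, Dover→Green 2·12=24, Holm→Green 6·11=66.
Loads: Green carries 34/39. Service 194; fixed 156; total 350.
Next best feasible plan costs 407.

Minimum total cost: 350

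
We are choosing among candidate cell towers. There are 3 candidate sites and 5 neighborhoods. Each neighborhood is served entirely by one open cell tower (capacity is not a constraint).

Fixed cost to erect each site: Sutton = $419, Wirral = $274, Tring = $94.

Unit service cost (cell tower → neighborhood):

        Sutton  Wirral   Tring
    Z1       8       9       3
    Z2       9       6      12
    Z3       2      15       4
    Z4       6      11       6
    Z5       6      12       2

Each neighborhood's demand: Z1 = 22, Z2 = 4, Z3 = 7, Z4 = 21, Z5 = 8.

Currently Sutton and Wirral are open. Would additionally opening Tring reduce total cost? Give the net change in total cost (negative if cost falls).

Yes — net change −48 (cost falls by 48).

Current service cost with {Sutton, Wirral}: 388.
Adding Tring: each neighborhood re-picks its cheapest; new service cost 246, saving 142.
Extra fixed cost: 94. Net change = 94 − 142 = -48.
(Totals: 1081 → 1033.)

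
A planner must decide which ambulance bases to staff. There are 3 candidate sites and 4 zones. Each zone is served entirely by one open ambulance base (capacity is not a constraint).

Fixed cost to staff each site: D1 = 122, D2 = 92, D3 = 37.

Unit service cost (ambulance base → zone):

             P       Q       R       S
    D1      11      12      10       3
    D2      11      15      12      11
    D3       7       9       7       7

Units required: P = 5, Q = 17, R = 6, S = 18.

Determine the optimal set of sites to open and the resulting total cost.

Open D3 only; minimum total cost 393.

For any fixed open set, each zone goes to its cheapest open site; total = fixed + service.
{D3}: P→D3 7·5=35, Q→D3 9·17=153, R→D3 7·6=42, S→D3 7·18=126. Service 356; fixed 37; total 393.
{D1, D3}: service 284 + fixed 159 = 443
{D2, D3}: service 356 + fixed 129 = 485
{D1, D2, D3}: service 284 + fixed 251 = 535
No other subset beats 393.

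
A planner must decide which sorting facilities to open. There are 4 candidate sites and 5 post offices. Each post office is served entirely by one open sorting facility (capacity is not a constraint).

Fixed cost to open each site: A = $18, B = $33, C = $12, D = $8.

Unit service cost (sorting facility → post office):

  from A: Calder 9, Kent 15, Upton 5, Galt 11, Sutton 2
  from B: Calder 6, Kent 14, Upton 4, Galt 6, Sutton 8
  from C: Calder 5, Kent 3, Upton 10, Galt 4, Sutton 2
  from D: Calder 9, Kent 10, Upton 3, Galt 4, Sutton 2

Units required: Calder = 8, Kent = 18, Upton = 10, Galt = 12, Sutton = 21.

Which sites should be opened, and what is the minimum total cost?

For any fixed open set, each post office goes to its cheapest open site; total = fixed + service.
{C, D}: Calder→C 5·8=40, Kent→C 3·18=54, Upton→D 3·10=30, Galt→C 4·12=48, Sutton→C 2·21=42. Service 214; fixed 20; total 234.
{A, C, D}: service 214 + fixed 38 = 252
{A, C}: service 234 + fixed 30 = 264
{A, B, C, D}: Calder→C 5·8=40, Kent→C 3·18=54, Upton→D 3·10=30, Galt→C 4·12=48, Sutton→A 2·21=42. Service 214; fixed 71; total 285.
No other subset beats 234.

Open C and D; minimum total cost 234.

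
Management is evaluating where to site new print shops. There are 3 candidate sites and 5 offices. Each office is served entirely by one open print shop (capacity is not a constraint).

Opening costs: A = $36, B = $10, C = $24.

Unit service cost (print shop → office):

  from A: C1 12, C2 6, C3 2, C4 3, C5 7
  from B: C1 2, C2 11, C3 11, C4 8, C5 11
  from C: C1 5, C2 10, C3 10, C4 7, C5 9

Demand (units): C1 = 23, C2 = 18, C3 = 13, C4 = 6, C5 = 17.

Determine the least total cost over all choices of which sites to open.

Minimum total cost: 363

For any fixed open set, each office goes to its cheapest open site; total = fixed + service.
{A, B}: C1→B 2·23=46, C2→A 6·18=108, C3→A 2·13=26, C4→A 3·6=18, C5→A 7·17=119. Service 317; fixed 46; total 363.
{A, B, C}: service 317 + fixed 70 = 387
{A, C}: service 386 + fixed 60 = 446
{B}: C1→B 2·23=46, C2→B 11·18=198, C3→B 11·13=143, C4→B 8·6=48, C5→B 11·17=187. Service 622; fixed 10; total 632.
No other subset beats 363.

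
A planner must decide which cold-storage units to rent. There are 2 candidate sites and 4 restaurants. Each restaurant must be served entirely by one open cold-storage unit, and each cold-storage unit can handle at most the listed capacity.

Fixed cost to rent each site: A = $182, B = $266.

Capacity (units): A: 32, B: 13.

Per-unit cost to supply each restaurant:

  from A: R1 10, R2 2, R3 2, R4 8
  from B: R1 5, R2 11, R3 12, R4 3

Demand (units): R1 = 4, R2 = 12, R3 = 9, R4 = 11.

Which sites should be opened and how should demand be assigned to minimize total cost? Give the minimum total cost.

Minimum total cost: 563

Open {A, B}: R1→A 10·4=40, R2→A 2·12=24, R3→A 2·9=18, R4→B 3·11=33.
Loads: A carries 25/32, B carries 11/13. Service 115; fixed 448; total 563.
Next best feasible plan costs 598.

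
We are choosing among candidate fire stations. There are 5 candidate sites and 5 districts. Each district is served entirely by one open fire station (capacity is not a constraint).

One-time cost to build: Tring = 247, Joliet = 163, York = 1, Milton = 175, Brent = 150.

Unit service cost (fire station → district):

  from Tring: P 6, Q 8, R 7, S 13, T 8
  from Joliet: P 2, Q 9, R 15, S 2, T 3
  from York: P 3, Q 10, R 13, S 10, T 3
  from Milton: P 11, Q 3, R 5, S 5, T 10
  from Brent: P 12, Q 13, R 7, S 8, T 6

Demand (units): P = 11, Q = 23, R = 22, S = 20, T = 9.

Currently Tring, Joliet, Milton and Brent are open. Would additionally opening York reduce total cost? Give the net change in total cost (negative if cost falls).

No — net change +1 (cost rises by 1).

Current service cost with {Tring, Joliet, Milton, Brent}: 268.
Adding York: each district re-picks its cheapest; new service cost 268, saving 0.
Extra fixed cost: 1. Net change = 1 − 0 = 1.
(Totals: 1003 → 1004.)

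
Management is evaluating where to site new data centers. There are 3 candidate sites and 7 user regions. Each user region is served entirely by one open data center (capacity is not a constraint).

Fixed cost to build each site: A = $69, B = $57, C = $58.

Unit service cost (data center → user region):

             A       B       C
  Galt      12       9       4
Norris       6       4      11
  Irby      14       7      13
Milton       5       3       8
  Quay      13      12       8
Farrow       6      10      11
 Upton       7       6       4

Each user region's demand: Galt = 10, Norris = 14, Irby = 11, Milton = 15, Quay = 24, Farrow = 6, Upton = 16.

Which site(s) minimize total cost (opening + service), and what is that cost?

Open B and C; minimum total cost 649.

For any fixed open set, each user region goes to its cheapest open site; total = fixed + service.
{B, C}: Galt→C 4·10=40, Norris→B 4·14=56, Irby→B 7·11=77, Milton→B 3·15=45, Quay→C 8·24=192, Farrow→B 10·6=60, Upton→C 4·16=64. Service 534; fixed 115; total 649.
{A, B, C}: service 510 + fixed 184 = 694
{A, C}: Galt→C 4·10=40, Norris→A 6·14=84, Irby→C 13·11=143, Milton→A 5·15=75, Quay→C 8·24=192, Farrow→A 6·6=36, Upton→C 4·16=64. Service 634; fixed 127; total 761.
{B}: Galt→B 9·10=90, Norris→B 4·14=56, Irby→B 7·11=77, Milton→B 3·15=45, Quay→B 12·24=288, Farrow→B 10·6=60, Upton→B 6·16=96. Service 712; fixed 57; total 769.
No other subset beats 649.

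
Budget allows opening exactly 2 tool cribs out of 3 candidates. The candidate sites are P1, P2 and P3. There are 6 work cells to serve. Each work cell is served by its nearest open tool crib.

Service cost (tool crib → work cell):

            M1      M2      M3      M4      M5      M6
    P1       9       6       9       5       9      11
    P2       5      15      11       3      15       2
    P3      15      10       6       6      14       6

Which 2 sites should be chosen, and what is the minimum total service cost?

Choose P1 and P2; total service cost 34.

With exactly 2 open, each work cell uses its cheapest among the chosen.
{P1, P2}: M1→P2 5, M2→P1 6, M3→P1 9, M4→P2 3, M5→P1 9, M6→P2 2. Service cost 34.
{P2, P3}: service cost 40
{P1, P3}: service cost 41
Among all 3 size-2 choices, {P1, P2} is lowest.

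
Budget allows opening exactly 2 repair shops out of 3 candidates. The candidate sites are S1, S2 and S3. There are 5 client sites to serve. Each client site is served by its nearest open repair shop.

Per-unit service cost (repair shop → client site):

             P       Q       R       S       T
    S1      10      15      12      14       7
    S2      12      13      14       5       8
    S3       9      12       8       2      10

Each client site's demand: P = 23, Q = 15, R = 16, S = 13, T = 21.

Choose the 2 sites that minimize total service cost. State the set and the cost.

Choose S1 and S3; total service cost 688.

With exactly 2 open, each client site uses its cheapest among the chosen.
{S1, S3}: P→S3 9·23=207, Q→S3 12·15=180, R→S3 8·16=128, S→S3 2·13=26, T→S1 7·21=147. Service cost 688.
{S2, S3}: service cost 709
{S1, S2}: service cost 829
Among all 3 size-2 choices, {S1, S3} is lowest.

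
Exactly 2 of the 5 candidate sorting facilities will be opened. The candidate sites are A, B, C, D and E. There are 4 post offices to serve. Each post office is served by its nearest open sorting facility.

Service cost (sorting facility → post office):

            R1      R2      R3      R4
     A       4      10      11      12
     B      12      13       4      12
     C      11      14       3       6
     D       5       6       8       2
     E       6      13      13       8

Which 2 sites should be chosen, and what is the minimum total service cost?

Choose C and D; total service cost 16.

With exactly 2 open, each post office uses its cheapest among the chosen.
{C, D}: R1→D 5, R2→D 6, R3→C 3, R4→D 2. Service cost 16.
{B, D}: service cost 17
{A, D}: service cost 20
Among all 10 size-2 choices, {C, D} is lowest.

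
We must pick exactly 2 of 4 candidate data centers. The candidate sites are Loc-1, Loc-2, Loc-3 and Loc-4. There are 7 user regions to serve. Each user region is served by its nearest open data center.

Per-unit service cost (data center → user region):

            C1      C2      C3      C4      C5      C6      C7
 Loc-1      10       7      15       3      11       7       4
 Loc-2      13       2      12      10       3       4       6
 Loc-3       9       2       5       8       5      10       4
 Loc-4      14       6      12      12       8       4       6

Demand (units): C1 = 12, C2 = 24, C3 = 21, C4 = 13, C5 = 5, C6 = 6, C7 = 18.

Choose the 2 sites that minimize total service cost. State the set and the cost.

With exactly 2 open, each user region uses its cheapest among the chosen.
{Loc-1, Loc-3}: C1→Loc-3 9·12=108, C2→Loc-3 2·24=48, C3→Loc-3 5·21=105, C4→Loc-1 3·13=39, C5→Loc-3 5·5=25, C6→Loc-1 7·6=42, C7→Loc-1 4·18=72. Service cost 439.
{Loc-2, Loc-3}: service cost 476
{Loc-3, Loc-4}: service cost 486
Among all 6 size-2 choices, {Loc-1, Loc-3} is lowest.

Choose Loc-1 and Loc-3; total service cost 439.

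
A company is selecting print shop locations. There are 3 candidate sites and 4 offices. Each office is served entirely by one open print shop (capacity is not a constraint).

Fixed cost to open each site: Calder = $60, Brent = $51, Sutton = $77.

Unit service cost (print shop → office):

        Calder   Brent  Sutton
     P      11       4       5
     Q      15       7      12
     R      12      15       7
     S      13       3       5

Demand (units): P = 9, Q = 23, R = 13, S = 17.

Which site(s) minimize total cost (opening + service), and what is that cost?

Open Brent and Sutton; minimum total cost 467.

For any fixed open set, each office goes to its cheapest open site; total = fixed + service.
{Brent, Sutton}: P→Brent 4·9=36, Q→Brent 7·23=161, R→Sutton 7·13=91, S→Brent 3·17=51. Service 339; fixed 128; total 467.
{Brent}: service 443 + fixed 51 = 494
{Calder, Brent}: P→Brent 4·9=36, Q→Brent 7·23=161, R→Calder 12·13=156, S→Brent 3·17=51. Service 404; fixed 111; total 515.
{Calder, Brent, Sutton}: service 339 + fixed 188 = 527
No other subset beats 467.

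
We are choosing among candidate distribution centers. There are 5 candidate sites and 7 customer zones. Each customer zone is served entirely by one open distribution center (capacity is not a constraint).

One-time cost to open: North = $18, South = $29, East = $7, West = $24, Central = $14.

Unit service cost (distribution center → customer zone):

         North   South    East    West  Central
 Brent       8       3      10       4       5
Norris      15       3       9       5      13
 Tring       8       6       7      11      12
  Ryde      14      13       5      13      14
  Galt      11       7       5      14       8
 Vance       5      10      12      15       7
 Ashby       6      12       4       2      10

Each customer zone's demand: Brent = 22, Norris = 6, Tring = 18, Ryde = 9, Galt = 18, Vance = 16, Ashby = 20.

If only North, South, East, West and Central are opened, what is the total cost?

Each customer zone is assigned to its cheapest site among the open ones.
{North, South, East, West, Central}: Brent→South 3·22=66, Norris→South 3·6=18, Tring→South 6·18=108, Ryde→East 5·9=45, Galt→East 5·18=90, Vance→North 5·16=80, Ashby→West 2·20=40. Service 447; fixed 92; total 539.

Total cost: 539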